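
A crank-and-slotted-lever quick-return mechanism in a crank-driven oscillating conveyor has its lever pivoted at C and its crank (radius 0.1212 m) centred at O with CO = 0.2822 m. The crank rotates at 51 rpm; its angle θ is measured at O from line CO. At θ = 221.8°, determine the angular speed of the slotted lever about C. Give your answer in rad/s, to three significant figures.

1.33

ω = 5.341 rad/s (from 51 rpm).
Crank pin A relative to C: A = (d + r cosθ, r sinθ); lever angle φ = atan2(r sinθ, d + r cosθ).
Differentiating tanφ: φ̇ = rω(d cosθ + r)/(d² + r² + 2dr cosθ).
d² + r² + 2dr cosθ = |CA|² = 0.0433318 m²;  d cosθ + r = -0.089173 m.
|ω_lever| = |0.1212·5.341·-0.089173| / 0.0433318 = 1.3321 rad/s.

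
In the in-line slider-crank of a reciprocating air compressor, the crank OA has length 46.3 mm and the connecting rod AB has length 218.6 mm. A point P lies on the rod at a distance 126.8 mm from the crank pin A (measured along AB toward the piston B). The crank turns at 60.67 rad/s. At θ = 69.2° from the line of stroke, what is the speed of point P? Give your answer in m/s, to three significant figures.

ω = 60.67 rad/s.  Crank-pin speed |V_A| = rω = 2.809 m/s, perpendicular to OA.
Rod angle: sinφ = −(r/L) sinθ ⇒ φ = -11.420°; ω_rod = −rω cosθ/√(L²−r²sin²θ) = -4.6553 rad/s.
V_P = V_A + ω_rod × AP, with AP = 0.1268 m along the rod.
Components: V_Px = −rω sinθ − a·ω_rod·sinφ = -2.7428 m/s;  V_Py = rω cosθ + a·ω_rod·cosφ = +0.4189 m/s.
|V_P| = √(V_Px² + V_Py²) = 2.7746 m/s.

2.77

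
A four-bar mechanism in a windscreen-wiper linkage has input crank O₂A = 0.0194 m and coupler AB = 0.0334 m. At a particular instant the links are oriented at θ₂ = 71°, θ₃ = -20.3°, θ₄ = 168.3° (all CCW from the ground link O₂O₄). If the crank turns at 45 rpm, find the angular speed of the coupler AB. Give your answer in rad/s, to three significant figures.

18.2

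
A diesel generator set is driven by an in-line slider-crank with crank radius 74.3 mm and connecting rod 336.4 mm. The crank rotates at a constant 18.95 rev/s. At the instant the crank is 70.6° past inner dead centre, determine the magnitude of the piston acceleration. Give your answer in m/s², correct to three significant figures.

ω = 2π·18.9 = 119.1 rad/s
x(θ) = r cosθ + √(L² − r² sin²θ); with ω constant, a = ω²·d²x/dθ².
d²x/dθ² = −r cosθ − r²(cos2θ)/√u − r⁴ sin²2θ/(4u^{3/2}),  u = L² − r² sin²θ = 0.108254 m².
Substituting r = 0.0743 m, L = 0.3364 m, θ = 70.6°: d²x/dθ² = -0.011687 m.
a = ω²·d²x/dθ² = (119.1)²·(-0.011687) = -165.69 m/s²;  |a| = 165.69 m/s².

166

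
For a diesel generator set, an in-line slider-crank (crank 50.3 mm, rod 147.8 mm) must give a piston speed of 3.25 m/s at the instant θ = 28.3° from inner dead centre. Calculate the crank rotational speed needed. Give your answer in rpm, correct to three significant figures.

998

For an in-line slider-crank, |v_piston| = rω|sinθ|·[1 + r cosθ/√(L² − r² sin²θ)].
With r = 0.0503 m, L = 0.1478 m, θ = 28.3°: the bracketed kinematic factor |dx/dθ| = 0.031087 m.
ω = v/|dx/dθ| = 3.25/0.031087 = 104.54 rad/s.
N = 60ω/(2π) = 998.33 rpm.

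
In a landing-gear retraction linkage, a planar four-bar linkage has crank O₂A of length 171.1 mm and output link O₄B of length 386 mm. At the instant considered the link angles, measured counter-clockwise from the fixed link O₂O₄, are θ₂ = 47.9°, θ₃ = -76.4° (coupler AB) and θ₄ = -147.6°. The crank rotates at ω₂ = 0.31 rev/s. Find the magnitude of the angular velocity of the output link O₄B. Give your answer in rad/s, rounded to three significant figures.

0.753

ω₂ = 1.948 rad/s (from 0.31 rev/s).
Differentiating the loop-closure r₂e^{iθ₂}+r₃e^{iθ₃}=r₁+r₄e^{iθ₄} gives r₂ω₂e^{iθ₂}+r₃ω₃e^{iθ₃}=r₄ω₄e^{iθ₄}.
Eliminating the other unknown: ω₄ = r₂ω₂ sin(θ₂−θ₃) / [r₄ sin(θ₄−θ₃)].
Numerator sine = +0.82610; denominator sine = -0.94665.
Result = 0.1711·1.948·(+0.82610) / (0.386·(-0.94665)) = -0.75344 rad/s; magnitude 0.75344 rad/s.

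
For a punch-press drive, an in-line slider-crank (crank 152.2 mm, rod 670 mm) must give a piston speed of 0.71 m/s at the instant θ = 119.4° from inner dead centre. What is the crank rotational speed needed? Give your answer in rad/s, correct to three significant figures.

For an in-line slider-crank, |v_piston| = rω|sinθ|·[1 + r cosθ/√(L² − r² sin²θ)].
With r = 0.1522 m, L = 0.67 m, θ = 119.4°: the bracketed kinematic factor |dx/dθ| = 0.11751 m.
ω = v/|dx/dθ| = 0.71/0.11751 = 6.0419 rad/s.

6.04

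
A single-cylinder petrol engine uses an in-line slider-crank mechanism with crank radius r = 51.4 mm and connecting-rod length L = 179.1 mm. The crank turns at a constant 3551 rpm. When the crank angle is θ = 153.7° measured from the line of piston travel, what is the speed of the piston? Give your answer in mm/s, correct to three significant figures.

6270

ω = 2π·3551/60 = 371.9 rad/s
For an in-line slider-crank, x = r cosθ + √(L² − r² sin²θ), so v = −rω sinθ·[1 + r cosθ/√(L² − r² sin²θ)].
With r = 0.0514 m, L = 0.1791 m, θ = 153.7°: √(L² − r² sin²θ) = 0.17765 m.
v = −0.0514·371.9·0.44307·[1 + 0.0514·-0.89649/0.17765] = -6.272 m/s.
|v| = 6.272 m/s = 6272 mm/s.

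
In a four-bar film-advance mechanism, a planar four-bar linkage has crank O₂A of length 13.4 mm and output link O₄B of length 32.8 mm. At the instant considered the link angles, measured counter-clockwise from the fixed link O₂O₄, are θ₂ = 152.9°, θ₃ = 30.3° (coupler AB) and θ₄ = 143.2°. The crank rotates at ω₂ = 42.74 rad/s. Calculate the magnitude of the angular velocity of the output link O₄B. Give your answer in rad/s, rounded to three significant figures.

ω₂ = 42.74 rad/s
Differentiating the loop-closure r₂e^{iθ₂}+r₃e^{iθ₃}=r₁+r₄e^{iθ₄} gives r₂ω₂e^{iθ₂}+r₃ω₃e^{iθ₃}=r₄ω₄e^{iθ₄}.
Eliminating the other unknown: ω₄ = r₂ω₂ sin(θ₂−θ₃) / [r₄ sin(θ₄−θ₃)].
Numerator sine = +0.84245; denominator sine = +0.92119.
Result = 0.0134·42.74·(+0.84245) / (0.0328·(+0.92119)) = +15.968 rad/s; magnitude 15.968 rad/s.

16.0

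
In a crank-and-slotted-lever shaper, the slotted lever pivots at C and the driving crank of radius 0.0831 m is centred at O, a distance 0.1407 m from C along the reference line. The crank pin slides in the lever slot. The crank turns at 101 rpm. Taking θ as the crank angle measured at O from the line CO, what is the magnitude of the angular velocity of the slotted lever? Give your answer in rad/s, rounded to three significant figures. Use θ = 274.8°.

2.91

ω = 10.58 rad/s (from 101 rpm).
Crank pin A relative to C: A = (d + r cosθ, r sinθ); lever angle φ = atan2(r sinθ, d + r cosθ).
Differentiating tanφ: φ̇ = rω(d cosθ + r)/(d² + r² + 2dr cosθ).
d² + r² + 2dr cosθ = |CA|² = 0.0286589 m²;  d cosθ + r = +0.094873 m.
|ω_lever| = |0.0831·10.58·+0.094873| / 0.0286589 = 2.9096 rad/s.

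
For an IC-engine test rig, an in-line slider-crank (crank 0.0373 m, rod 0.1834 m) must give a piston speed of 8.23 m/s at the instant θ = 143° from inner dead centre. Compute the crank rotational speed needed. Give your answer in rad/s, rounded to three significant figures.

438

For an in-line slider-crank, |v_piston| = rω|sinθ|·[1 + r cosθ/√(L² − r² sin²θ)].
With r = 0.0373 m, L = 0.1834 m, θ = 143°: the bracketed kinematic factor |dx/dθ| = 0.018774 m.
ω = v/|dx/dθ| = 8.23/0.018774 = 438.37 rad/s.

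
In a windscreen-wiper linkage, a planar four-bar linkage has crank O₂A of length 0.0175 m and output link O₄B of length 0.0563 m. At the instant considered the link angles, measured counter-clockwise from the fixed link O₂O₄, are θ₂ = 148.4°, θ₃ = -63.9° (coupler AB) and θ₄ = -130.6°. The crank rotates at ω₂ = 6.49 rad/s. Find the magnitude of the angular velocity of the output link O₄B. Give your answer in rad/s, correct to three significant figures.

1.17

ω₂ = 6.49 rad/s
Differentiating the loop-closure r₂e^{iθ₂}+r₃e^{iθ₃}=r₁+r₄e^{iθ₄} gives r₂ω₂e^{iθ₂}+r₃ω₃e^{iθ₃}=r₄ω₄e^{iθ₄}.
Eliminating the other unknown: ω₄ = r₂ω₂ sin(θ₂−θ₃) / [r₄ sin(θ₄−θ₃)].
Numerator sine = -0.53435; denominator sine = -0.91845.
Result = 0.0175·6.49·(-0.53435) / (0.0563·(-0.91845)) = +1.1737 rad/s; magnitude 1.1737 rad/s.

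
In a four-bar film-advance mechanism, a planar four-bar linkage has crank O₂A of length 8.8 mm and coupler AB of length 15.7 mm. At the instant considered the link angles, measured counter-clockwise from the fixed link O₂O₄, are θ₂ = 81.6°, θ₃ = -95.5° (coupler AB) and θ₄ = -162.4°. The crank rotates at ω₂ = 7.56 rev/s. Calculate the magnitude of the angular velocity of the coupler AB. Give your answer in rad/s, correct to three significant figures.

26.0

ω₂ = 47.5 rad/s (from 7.56 rev/s).
Differentiating the loop-closure r₂e^{iθ₂}+r₃e^{iθ₃}=r₁+r₄e^{iθ₄} gives r₂ω₂e^{iθ₂}+r₃ω₃e^{iθ₃}=r₄ω₄e^{iθ₄}.
Eliminating the other unknown: ω₃ = r₂ω₂ sin(θ₄−θ₂) / [r₃ sin(θ₃−θ₄)].
Numerator sine = +0.89879; denominator sine = +0.91982.
Result = 0.0088·47.5·(+0.89879) / (0.0157·(+0.91982)) = +26.016 rad/s; magnitude 26.016 rad/s.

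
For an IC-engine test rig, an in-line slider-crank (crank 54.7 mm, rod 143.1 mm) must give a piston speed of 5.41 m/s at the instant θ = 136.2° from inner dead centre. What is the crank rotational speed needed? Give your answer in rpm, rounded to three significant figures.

1910

For an in-line slider-crank, |v_piston| = rω|sinθ|·[1 + r cosθ/√(L² − r² sin²θ)].
With r = 0.0547 m, L = 0.1431 m, θ = 136.2°: the bracketed kinematic factor |dx/dθ| = 0.027029 m.
ω = v/|dx/dθ| = 5.41/0.027029 = 200.16 rad/s.
N = 60ω/(2π) = 1911.4 rpm.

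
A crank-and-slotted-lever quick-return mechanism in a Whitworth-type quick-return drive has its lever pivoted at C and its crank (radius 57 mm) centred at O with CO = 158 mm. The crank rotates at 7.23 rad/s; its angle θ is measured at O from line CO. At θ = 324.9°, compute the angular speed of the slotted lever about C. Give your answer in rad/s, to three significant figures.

1.79

ω = 7.23 rad/s
Crank pin A relative to C: A = (d + r cosθ, r sinθ); lever angle φ = atan2(r sinθ, d + r cosθ).
Differentiating tanφ: φ̇ = rω(d cosθ + r)/(d² + r² + 2dr cosθ).
d² + r² + 2dr cosθ = |CA|² = 0.0429495 m²;  d cosθ + r = +0.18627 m.
|ω_lever| = |0.057·7.23·+0.18627| / 0.0429495 = 1.7873 rad/s.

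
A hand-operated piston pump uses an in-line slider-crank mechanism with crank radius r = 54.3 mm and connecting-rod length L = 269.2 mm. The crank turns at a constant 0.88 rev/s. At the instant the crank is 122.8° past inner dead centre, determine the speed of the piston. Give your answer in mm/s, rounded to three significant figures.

ω = 2π·0.88 = 5.529 rad/s
For an in-line slider-crank, x = r cosθ + √(L² − r² sin²θ), so v = −rω sinθ·[1 + r cosθ/√(L² − r² sin²θ)].
With r = 0.0543 m, L = 0.2692 m, θ = 122.8°: √(L² − r² sin²θ) = 0.2653 m.
v = −0.0543·5.529·0.84057·[1 + 0.0543·-0.54171/0.2653] = -0.22439 m/s.
|v| = 0.22439 m/s = 224.39 mm/s.

224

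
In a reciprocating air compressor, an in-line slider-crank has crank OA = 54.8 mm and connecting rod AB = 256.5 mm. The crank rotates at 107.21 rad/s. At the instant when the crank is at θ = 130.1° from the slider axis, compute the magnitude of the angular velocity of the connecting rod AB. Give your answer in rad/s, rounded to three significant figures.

ω = 107.2 rad/s
The rod makes angle φ with the slider axis where L sinφ = r sinθ; differentiating, L cosφ·φ̇ = r ω cosθ.
L cosφ = √(L² − r² sin²θ) = 0.25305 m.
|ω_rod| = r ω |cosθ| / √(L² − r² sin²θ) = 0.0548·107.2·0.64412/0.25305 = 14.955 rad/s.

15.0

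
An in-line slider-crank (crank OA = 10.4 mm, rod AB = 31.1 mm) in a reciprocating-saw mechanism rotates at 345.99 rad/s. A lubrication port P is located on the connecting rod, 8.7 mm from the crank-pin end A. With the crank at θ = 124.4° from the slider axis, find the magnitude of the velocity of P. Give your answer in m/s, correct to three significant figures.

ω = 346 rad/s.  Crank-pin speed |V_A| = rω = 3.5983 m/s, perpendicular to OA.
Rod angle: sinφ = −(r/L) sinθ ⇒ φ = -16.017°; ω_rod = −rω cosθ/√(L²−r²sin²θ) = +68.007 rad/s.
V_P = V_A + ω_rod × AP, with AP = 0.0087 m along the rod.
Components: V_Px = −rω sinθ − a·ω_rod·sinφ = -2.8057 m/s;  V_Py = rω cosθ + a·ω_rod·cosφ = -1.4642 m/s.
|V_P| = √(V_Px² + V_Py²) = 3.1648 m/s.

3.16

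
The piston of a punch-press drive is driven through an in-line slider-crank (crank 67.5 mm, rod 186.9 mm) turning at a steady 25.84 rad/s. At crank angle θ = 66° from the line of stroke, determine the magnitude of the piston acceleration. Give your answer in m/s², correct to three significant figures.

ω = 25.84 rad/s
x(θ) = r cosθ + √(L² − r² sin²θ); with ω constant, a = ω²·d²x/dθ².
d²x/dθ² = −r cosθ − r²(cos2θ)/√u − r⁴ sin²2θ/(4u^{3/2}),  u = L² − r² sin²θ = 0.0311291 m².
Substituting r = 0.0675 m, L = 0.1869 m, θ = 66°: d²x/dθ² = -0.010697 m.
a = ω²·d²x/dθ² = (25.84)²·(-0.010697) = -7.1424 m/s²;  |a| = 7.1424 m/s².

7.14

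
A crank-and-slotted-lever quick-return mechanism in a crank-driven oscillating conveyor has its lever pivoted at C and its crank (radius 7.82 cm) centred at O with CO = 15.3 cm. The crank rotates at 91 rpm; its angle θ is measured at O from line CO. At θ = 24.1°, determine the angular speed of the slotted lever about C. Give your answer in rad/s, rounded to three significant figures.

ω = 9.529 rad/s (from 91 rpm).
Crank pin A relative to C: A = (d + r cosθ, r sinθ); lever angle φ = atan2(r sinθ, d + r cosθ).
Differentiating tanφ: φ̇ = rω(d cosθ + r)/(d² + r² + 2dr cosθ).
d² + r² + 2dr cosθ = |CA|² = 0.0513676 m²;  d cosθ + r = +0.21786 m.
|ω_lever| = |0.0782·9.529·+0.21786| / 0.0513676 = 3.1606 rad/s.

3.16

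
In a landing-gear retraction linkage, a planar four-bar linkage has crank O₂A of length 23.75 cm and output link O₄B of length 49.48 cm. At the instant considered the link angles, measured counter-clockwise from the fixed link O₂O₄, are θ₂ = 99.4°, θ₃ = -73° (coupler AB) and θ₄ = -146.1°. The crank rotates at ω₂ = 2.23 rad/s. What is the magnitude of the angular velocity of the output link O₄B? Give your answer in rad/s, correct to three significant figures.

0.148

ω₂ = 2.23 rad/s
Differentiating the loop-closure r₂e^{iθ₂}+r₃e^{iθ₃}=r₁+r₄e^{iθ₄} gives r₂ω₂e^{iθ₂}+r₃ω₃e^{iθ₃}=r₄ω₄e^{iθ₄}.
Eliminating the other unknown: ω₄ = r₂ω₂ sin(θ₂−θ₃) / [r₄ sin(θ₄−θ₃)].
Numerator sine = +0.13226; denominator sine = -0.95681.
Result = 0.2375·2.23·(+0.13226) / (0.4948·(-0.95681)) = -0.14795 rad/s; magnitude 0.14795 rad/s.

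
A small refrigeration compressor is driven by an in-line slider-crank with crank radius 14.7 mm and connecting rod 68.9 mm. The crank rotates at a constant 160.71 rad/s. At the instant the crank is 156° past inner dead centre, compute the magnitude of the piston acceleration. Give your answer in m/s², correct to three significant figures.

ω = 160.7 rad/s
x(θ) = r cosθ + √(L² − r² sin²θ); with ω constant, a = ω²·d²x/dθ².
d²x/dθ² = −r cosθ − r²(cos2θ)/√u − r⁴ sin²2θ/(4u^{3/2}),  u = L² − r² sin²θ = 0.00471146 m².
Substituting r = 0.0147 m, L = 0.0689 m, θ = 156°: d²x/dθ² = +0.011303 m.
a = ω²·d²x/dθ² = (160.7)²·(+0.011303) = +291.92 m/s²;  |a| = 291.92 m/s².

292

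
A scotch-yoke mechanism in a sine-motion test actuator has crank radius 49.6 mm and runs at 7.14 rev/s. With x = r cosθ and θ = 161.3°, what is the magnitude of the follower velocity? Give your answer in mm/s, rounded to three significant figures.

ω = 44.86 rad/s (from 7.14 rev/s).
x = r cosθ ⇒ ẋ = −rω sinθ.
|v| = rω|sinθ| = 0.0496·44.86·|sin 161.3°| = 0.71341 m/s = 713.41 mm/s.

713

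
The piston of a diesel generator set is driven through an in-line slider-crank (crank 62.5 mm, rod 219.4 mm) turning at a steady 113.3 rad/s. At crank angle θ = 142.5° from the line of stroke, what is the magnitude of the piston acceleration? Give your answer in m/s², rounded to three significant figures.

572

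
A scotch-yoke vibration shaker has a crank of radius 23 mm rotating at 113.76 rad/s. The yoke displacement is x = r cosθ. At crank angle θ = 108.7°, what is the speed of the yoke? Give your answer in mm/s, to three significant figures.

ω = 113.8 rad/s
x = r cosθ ⇒ ẋ = −rω sinθ.
|v| = rω|sinθ| = 0.023·113.8·|sin 108.7°| = 2.4784 m/s = 2478.4 mm/s.

2480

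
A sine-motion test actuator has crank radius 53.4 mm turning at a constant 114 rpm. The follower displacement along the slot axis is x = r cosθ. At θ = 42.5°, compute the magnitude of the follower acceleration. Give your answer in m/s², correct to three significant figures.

ω = 11.94 rad/s (from 114 rpm).
x = r cosθ ⇒ ẍ = −rω² cosθ (ω constant).
|a| = rω²|cosθ| = 0.0534·(11.94)²·|cos 42.5°| = 5.611 m/s².

5.61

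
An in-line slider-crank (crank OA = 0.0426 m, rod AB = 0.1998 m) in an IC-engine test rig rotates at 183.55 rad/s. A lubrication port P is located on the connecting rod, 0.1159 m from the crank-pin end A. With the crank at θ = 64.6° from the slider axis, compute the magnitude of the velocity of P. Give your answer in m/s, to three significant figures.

ω = 183.6 rad/s.  Crank-pin speed |V_A| = rω = 7.8192 m/s, perpendicular to OA.
Rod angle: sinφ = −(r/L) sinθ ⇒ φ = -11.105°; ω_rod = −rω cosθ/√(L²−r²sin²θ) = -17.107 rad/s.
V_P = V_A + ω_rod × AP, with AP = 0.1159 m along the rod.
Components: V_Px = −rω sinθ − a·ω_rod·sinφ = -7.4453 m/s;  V_Py = rω cosθ + a·ω_rod·cosφ = +1.4084 m/s.
|V_P| = √(V_Px² + V_Py²) = 7.5773 m/s.

7.58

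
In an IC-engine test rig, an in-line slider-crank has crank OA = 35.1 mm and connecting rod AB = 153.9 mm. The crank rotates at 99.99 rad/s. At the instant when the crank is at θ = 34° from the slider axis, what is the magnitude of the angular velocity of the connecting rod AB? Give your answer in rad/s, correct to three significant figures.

19.1

ω = 99.99 rad/s
The rod makes angle φ with the slider axis where L sinφ = r sinθ; differentiating, L cosφ·φ̇ = r ω cosθ.
L cosφ = √(L² − r² sin²θ) = 0.15264 m.
|ω_rod| = r ω |cosθ| / √(L² − r² sin²θ) = 0.0351·99.99·0.82904/0.15264 = 19.062 rad/s.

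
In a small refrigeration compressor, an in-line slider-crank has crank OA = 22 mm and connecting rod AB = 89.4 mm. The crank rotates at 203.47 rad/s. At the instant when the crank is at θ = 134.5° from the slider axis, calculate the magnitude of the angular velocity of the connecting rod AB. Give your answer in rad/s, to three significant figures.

35.6

ω = 203.5 rad/s
The rod makes angle φ with the slider axis where L sinφ = r sinθ; differentiating, L cosφ·φ̇ = r ω cosθ.
L cosφ = √(L² − r² sin²θ) = 0.088012 m.
|ω_rod| = r ω |cosθ| / √(L² − r² sin²θ) = 0.022·203.5·0.70091/0.088012 = 35.649 rad/s.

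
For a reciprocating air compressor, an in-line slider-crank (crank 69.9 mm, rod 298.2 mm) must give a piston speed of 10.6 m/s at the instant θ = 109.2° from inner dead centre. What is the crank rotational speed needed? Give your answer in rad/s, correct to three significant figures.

174

For an in-line slider-crank, |v_piston| = rω|sinθ|·[1 + r cosθ/√(L² − r² sin²θ)].
With r = 0.0699 m, L = 0.2982 m, θ = 109.2°: the bracketed kinematic factor |dx/dθ| = 0.060794 m.
ω = v/|dx/dθ| = 10.6/0.060794 = 174.36 rad/s.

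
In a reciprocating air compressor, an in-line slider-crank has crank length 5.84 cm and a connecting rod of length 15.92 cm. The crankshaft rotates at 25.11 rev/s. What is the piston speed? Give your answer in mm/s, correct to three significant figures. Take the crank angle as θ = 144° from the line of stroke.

3770

ω = 2π·25.1 = 157.8 rad/s
For an in-line slider-crank, x = r cosθ + √(L² − r² sin²θ), so v = −rω sinθ·[1 + r cosθ/√(L² − r² sin²θ)].
With r = 0.0584 m, L = 0.1592 m, θ = 144°: √(L² − r² sin²θ) = 0.15546 m.
v = −0.0584·157.8·0.58779·[1 + 0.0584·-0.80902/0.15546] = -3.7698 m/s.
|v| = 3.7698 m/s = 3769.8 mm/s.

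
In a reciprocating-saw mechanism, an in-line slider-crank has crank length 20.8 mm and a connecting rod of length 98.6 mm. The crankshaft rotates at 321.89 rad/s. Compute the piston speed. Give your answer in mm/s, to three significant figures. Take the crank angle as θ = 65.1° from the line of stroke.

ω = 321.9 rad/s
For an in-line slider-crank, x = r cosθ + √(L² − r² sin²θ), so v = −rω sinθ·[1 + r cosθ/√(L² − r² sin²θ)].
With r = 0.0208 m, L = 0.0986 m, θ = 65.1°: √(L² − r² sin²θ) = 0.096778 m.
v = −0.0208·321.9·0.90704·[1 + 0.0208·0.42104/0.096778] = -6.6225 m/s.
|v| = 6.6225 m/s = 6622.5 mm/s.

6620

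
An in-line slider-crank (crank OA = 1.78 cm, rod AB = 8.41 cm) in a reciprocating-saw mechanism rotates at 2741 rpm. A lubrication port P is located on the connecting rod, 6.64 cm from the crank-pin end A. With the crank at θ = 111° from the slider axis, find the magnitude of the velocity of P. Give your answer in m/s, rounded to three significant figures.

4.50

ω = 287 rad/s.  Crank-pin speed |V_A| = rω = 5.1093 m/s, perpendicular to OA.
Rod angle: sinφ = −(r/L) sinθ ⇒ φ = -11.396°; ω_rod = −rω cosθ/√(L²−r²sin²θ) = +22.21 rad/s.
V_P = V_A + ω_rod × AP, with AP = 0.0664 m along the rod.
Components: V_Px = −rω sinθ − a·ω_rod·sinφ = -4.4785 m/s;  V_Py = rω cosθ + a·ω_rod·cosφ = -0.38536 m/s.
|V_P| = √(V_Px² + V_Py²) = 4.4951 m/s.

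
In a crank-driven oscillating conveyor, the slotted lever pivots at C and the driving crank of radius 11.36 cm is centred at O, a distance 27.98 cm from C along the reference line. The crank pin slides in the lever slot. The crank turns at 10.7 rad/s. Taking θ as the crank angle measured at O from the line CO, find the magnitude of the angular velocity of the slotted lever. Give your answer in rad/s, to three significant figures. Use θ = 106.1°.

ω = 10.7 rad/s
Crank pin A relative to C: A = (d + r cosθ, r sinθ); lever angle φ = atan2(r sinθ, d + r cosθ).
Differentiating tanφ: φ̇ = rω(d cosθ + r)/(d² + r² + 2dr cosθ).
d² + r² + 2dr cosθ = |CA|² = 0.073564 m²;  d cosθ + r = +0.036007 m.
|ω_lever| = |0.1136·10.7·+0.036007| / 0.073564 = 0.59496 rad/s.

0.595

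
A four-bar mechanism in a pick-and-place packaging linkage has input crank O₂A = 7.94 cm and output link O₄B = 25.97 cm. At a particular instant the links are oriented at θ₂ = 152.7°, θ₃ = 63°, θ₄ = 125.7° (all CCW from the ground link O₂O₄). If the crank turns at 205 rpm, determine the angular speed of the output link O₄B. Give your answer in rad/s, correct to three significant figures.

7.39

ω₂ = 21.47 rad/s (from 205 rpm).
Differentiating the loop-closure r₂e^{iθ₂}+r₃e^{iθ₃}=r₁+r₄e^{iθ₄} gives r₂ω₂e^{iθ₂}+r₃ω₃e^{iθ₃}=r₄ω₄e^{iθ₄}.
Eliminating the other unknown: ω₄ = r₂ω₂ sin(θ₂−θ₃) / [r₄ sin(θ₄−θ₃)].
Numerator sine = +0.99999; denominator sine = +0.88862.
Result = 0.0794·21.47·(+0.99999) / (0.2597·(+0.88862)) = +7.386 rad/s; magnitude 7.386 rad/s.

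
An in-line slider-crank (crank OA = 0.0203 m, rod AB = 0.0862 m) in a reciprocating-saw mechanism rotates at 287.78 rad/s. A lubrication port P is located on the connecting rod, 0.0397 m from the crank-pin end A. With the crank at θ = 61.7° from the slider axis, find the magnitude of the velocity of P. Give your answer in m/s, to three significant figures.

ω = 287.8 rad/s.  Crank-pin speed |V_A| = rω = 5.8419 m/s, perpendicular to OA.
Rod angle: sinφ = −(r/L) sinθ ⇒ φ = -11.967°; ω_rod = −rω cosθ/√(L²−r²sin²θ) = -32.844 rad/s.
V_P = V_A + ω_rod × AP, with AP = 0.0397 m along the rod.
Components: V_Px = −rω sinθ − a·ω_rod·sinφ = -5.4141 m/s;  V_Py = rω cosθ + a·ω_rod·cosφ = +1.494 m/s.
|V_P| = √(V_Px² + V_Py²) = 5.6164 m/s.

5.62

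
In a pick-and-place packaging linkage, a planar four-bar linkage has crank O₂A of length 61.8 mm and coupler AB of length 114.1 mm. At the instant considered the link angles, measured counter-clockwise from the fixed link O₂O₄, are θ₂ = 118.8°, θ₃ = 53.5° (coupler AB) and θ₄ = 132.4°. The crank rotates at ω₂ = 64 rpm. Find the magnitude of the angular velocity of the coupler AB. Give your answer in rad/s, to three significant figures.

ω₂ = 6.702 rad/s (from 64 rpm).
Differentiating the loop-closure r₂e^{iθ₂}+r₃e^{iθ₃}=r₁+r₄e^{iθ₄} gives r₂ω₂e^{iθ₂}+r₃ω₃e^{iθ₃}=r₄ω₄e^{iθ₄}.
Eliminating the other unknown: ω₃ = r₂ω₂ sin(θ₄−θ₂) / [r₃ sin(θ₃−θ₄)].
Numerator sine = +0.23514; denominator sine = -0.98129.
Result = 0.0618·6.702·(+0.23514) / (0.1141·(-0.98129)) = -0.86985 rad/s; magnitude 0.86985 rad/s.

0.870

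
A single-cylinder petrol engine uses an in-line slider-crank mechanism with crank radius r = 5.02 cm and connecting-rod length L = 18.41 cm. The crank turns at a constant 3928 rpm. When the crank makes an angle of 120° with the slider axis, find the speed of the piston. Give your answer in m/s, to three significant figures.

ω = 2π·3928/60 = 411.3 rad/s
For an in-line slider-crank, x = r cosθ + √(L² − r² sin²θ), so v = −rω sinθ·[1 + r cosθ/√(L² − r² sin²θ)].
With r = 0.0502 m, L = 0.1841 m, θ = 120°: √(L² − r² sin²θ) = 0.17889 m.
v = −0.0502·411.3·0.86603·[1 + 0.0502·-0.50000/0.17889] = -15.374 m/s.
|v| = 15.374 m/s.

15.4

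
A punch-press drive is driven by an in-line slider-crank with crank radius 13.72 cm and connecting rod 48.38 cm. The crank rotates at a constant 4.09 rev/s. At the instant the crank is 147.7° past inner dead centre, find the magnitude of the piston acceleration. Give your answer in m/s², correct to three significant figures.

65.0

ω = 2π·4.09 = 25.7 rad/s
x(θ) = r cosθ + √(L² − r² sin²θ); with ω constant, a = ω²·d²x/dθ².
d²x/dθ² = −r cosθ − r²(cos2θ)/√u − r⁴ sin²2θ/(4u^{3/2}),  u = L² − r² sin²θ = 0.228688 m².
Substituting r = 0.1372 m, L = 0.4838 m, θ = 147.7°: d²x/dθ² = +0.098425 m.
a = ω²·d²x/dθ² = (25.7)²·(+0.098425) = +65 m/s²;  |a| = 65 m/s².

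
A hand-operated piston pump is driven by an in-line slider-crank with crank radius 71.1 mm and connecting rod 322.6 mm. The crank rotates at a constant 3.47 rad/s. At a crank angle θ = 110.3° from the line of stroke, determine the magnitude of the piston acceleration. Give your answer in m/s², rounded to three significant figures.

0.442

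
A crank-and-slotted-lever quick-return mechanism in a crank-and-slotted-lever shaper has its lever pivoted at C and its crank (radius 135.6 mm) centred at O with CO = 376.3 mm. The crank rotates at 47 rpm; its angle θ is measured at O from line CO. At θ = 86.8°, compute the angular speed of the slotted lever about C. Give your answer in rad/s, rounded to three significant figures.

ω = 4.922 rad/s (from 47 rpm).
Crank pin A relative to C: A = (d + r cosθ, r sinθ); lever angle φ = atan2(r sinθ, d + r cosθ).
Differentiating tanφ: φ̇ = rω(d cosθ + r)/(d² + r² + 2dr cosθ).
d² + r² + 2dr cosθ = |CA|² = 0.165686 m²;  d cosθ + r = +0.15661 m.
|ω_lever| = |0.1356·4.922·+0.15661| / 0.165686 = 0.63082 rad/s.

0.631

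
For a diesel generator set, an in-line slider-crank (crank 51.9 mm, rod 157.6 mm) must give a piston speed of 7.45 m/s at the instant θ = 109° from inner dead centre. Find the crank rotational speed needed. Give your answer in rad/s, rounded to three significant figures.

171

For an in-line slider-crank, |v_piston| = rω|sinθ|·[1 + r cosθ/√(L² − r² sin²θ)].
With r = 0.0519 m, L = 0.1576 m, θ = 109°: the bracketed kinematic factor |dx/dθ| = 0.043536 m.
ω = v/|dx/dθ| = 7.45/0.043536 = 171.12 rad/s.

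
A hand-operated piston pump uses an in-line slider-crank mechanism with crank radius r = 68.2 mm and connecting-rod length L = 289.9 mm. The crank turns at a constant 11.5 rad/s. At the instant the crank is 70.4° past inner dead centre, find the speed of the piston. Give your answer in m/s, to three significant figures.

0.799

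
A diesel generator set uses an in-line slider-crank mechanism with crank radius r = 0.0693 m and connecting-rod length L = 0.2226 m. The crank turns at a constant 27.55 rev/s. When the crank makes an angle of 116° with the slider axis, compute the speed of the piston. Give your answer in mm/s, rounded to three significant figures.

9250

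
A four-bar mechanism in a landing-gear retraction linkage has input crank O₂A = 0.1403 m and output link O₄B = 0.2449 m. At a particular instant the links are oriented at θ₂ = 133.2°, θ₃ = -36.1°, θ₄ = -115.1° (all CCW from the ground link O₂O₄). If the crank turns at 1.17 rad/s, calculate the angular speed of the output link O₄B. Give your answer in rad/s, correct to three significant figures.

ω₂ = 1.17 rad/s
Differentiating the loop-closure r₂e^{iθ₂}+r₃e^{iθ₃}=r₁+r₄e^{iθ₄} gives r₂ω₂e^{iθ₂}+r₃ω₃e^{iθ₃}=r₄ω₄e^{iθ₄}.
Eliminating the other unknown: ω₄ = r₂ω₂ sin(θ₂−θ₃) / [r₄ sin(θ₄−θ₃)].
Numerator sine = +0.18567; denominator sine = -0.98163.
Result = 0.1403·1.17·(+0.18567) / (0.2449·(-0.98163)) = -0.12678 rad/s; magnitude 0.12678 rad/s.

0.127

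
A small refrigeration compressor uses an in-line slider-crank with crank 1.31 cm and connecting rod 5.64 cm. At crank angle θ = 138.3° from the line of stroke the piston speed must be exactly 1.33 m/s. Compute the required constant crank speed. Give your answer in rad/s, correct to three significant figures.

For an in-line slider-crank, |v_piston| = rω|sinθ|·[1 + r cosθ/√(L² − r² sin²θ)].
With r = 0.0131 m, L = 0.0564 m, θ = 138.3°: the bracketed kinematic factor |dx/dθ| = 0.0071849 m.
ω = v/|dx/dθ| = 1.33/0.0071849 = 185.11 rad/s.

185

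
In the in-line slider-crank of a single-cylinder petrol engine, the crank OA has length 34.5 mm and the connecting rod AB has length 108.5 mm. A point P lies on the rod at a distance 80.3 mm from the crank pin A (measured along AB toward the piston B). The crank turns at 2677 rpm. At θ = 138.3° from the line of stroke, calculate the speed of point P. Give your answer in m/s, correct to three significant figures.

5.60

ω = 280.3 rad/s.  Crank-pin speed |V_A| = rω = 9.6716 m/s, perpendicular to OA.
Rod angle: sinφ = −(r/L) sinθ ⇒ φ = -12.212°; ω_rod = −rω cosθ/√(L²−r²sin²θ) = +68.095 rad/s.
V_P = V_A + ω_rod × AP, with AP = 0.0803 m along the rod.
Components: V_Px = −rω sinθ − a·ω_rod·sinφ = -5.2772 m/s;  V_Py = rω cosθ + a·ω_rod·cosφ = -1.8768 m/s.
|V_P| = √(V_Px² + V_Py²) = 5.601 m/s.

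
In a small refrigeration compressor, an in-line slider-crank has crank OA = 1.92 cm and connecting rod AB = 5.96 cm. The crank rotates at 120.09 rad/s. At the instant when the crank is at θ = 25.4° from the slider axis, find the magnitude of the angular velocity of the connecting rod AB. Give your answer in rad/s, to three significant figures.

35.3

ω = 120.1 rad/s
The rod makes angle φ with the slider axis where L sinφ = r sinθ; differentiating, L cosφ·φ̇ = r ω cosθ.
L cosφ = √(L² − r² sin²θ) = 0.059028 m.
|ω_rod| = r ω |cosθ| / √(L² − r² sin²θ) = 0.0192·120.1·0.90334/0.059028 = 35.286 rad/s.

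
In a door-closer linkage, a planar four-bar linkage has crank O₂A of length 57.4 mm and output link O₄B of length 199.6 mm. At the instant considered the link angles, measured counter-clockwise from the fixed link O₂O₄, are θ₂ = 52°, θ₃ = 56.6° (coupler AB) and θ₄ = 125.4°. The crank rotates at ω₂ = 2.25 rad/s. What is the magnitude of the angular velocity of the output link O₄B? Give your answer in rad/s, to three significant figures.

0.0557

ω₂ = 2.25 rad/s
Differentiating the loop-closure r₂e^{iθ₂}+r₃e^{iθ₃}=r₁+r₄e^{iθ₄} gives r₂ω₂e^{iθ₂}+r₃ω₃e^{iθ₃}=r₄ω₄e^{iθ₄}.
Eliminating the other unknown: ω₄ = r₂ω₂ sin(θ₂−θ₃) / [r₄ sin(θ₄−θ₃)].
Numerator sine = -0.08020; denominator sine = +0.93232.
Result = 0.0574·2.25·(-0.08020) / (0.1996·(+0.93232)) = -0.055659 rad/s; magnitude 0.055659 rad/s.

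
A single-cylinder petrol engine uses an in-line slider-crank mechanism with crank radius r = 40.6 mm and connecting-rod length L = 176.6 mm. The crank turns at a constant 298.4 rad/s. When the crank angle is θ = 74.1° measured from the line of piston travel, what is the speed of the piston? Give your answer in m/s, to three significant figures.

ω = 298.4 rad/s
For an in-line slider-crank, x = r cosθ + √(L² − r² sin²θ), so v = −rω sinθ·[1 + r cosθ/√(L² − r² sin²θ)].
With r = 0.0406 m, L = 0.1766 m, θ = 74.1°: √(L² − r² sin²θ) = 0.17223 m.
v = −0.0406·298.4·0.96174·[1 + 0.0406·0.27396/0.17223] = -12.404 m/s.
|v| = 12.404 m/s.

12.4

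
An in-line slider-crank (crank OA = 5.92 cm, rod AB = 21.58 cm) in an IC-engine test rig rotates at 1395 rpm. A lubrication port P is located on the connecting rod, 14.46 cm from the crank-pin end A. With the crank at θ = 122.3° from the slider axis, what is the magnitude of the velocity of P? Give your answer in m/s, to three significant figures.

ω = 146.1 rad/s.  Crank-pin speed |V_A| = rω = 8.6482 m/s, perpendicular to OA.
Rod angle: sinφ = −(r/L) sinθ ⇒ φ = -13.408°; ω_rod = −rω cosθ/√(L²−r²sin²θ) = +22.014 rad/s.
V_P = V_A + ω_rod × AP, with AP = 0.1446 m along the rod.
Components: V_Px = −rω sinθ − a·ω_rod·sinφ = -6.5718 m/s;  V_Py = rω cosθ + a·ω_rod·cosφ = -1.5247 m/s.
|V_P| = √(V_Px² + V_Py²) = 6.7464 m/s.

6.75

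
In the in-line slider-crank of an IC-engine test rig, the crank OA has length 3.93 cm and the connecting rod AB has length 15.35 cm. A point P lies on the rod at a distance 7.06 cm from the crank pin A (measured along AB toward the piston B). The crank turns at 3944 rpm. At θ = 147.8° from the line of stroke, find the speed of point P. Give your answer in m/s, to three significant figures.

ω = 413 rad/s.  Crank-pin speed |V_A| = rω = 16.231 m/s, perpendicular to OA.
Rod angle: sinφ = −(r/L) sinθ ⇒ φ = -7.841°; ω_rod = −rω cosθ/√(L²−r²sin²θ) = +90.323 rad/s.
V_P = V_A + ω_rod × AP, with AP = 0.0706 m along the rod.
Components: V_Px = −rω sinθ − a·ω_rod·sinφ = -7.7794 m/s;  V_Py = rω cosθ + a·ω_rod·cosφ = -7.4178 m/s.
|V_P| = √(V_Px² + V_Py²) = 10.749 m/s.

10.7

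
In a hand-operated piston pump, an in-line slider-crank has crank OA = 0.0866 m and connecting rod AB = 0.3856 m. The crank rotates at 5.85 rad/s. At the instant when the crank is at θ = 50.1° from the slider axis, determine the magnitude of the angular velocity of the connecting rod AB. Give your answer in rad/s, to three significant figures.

0.856

ω = 5.85 rad/s
The rod makes angle φ with the slider axis where L sinφ = r sinθ; differentiating, L cosφ·φ̇ = r ω cosθ.
L cosφ = √(L² − r² sin²θ) = 0.37983 m.
|ω_rod| = r ω |cosθ| / √(L² − r² sin²θ) = 0.0866·5.85·0.64145/0.37983 = 0.85555 rad/s.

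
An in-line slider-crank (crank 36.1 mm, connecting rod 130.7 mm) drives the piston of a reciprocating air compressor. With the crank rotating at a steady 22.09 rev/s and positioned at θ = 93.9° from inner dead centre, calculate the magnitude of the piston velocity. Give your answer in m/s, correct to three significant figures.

4.90

ω = 2π·22.1 = 138.8 rad/s
For an in-line slider-crank, x = r cosθ + √(L² − r² sin²θ), so v = −rω sinθ·[1 + r cosθ/√(L² − r² sin²θ)].
With r = 0.0361 m, L = 0.1307 m, θ = 93.9°: √(L² − r² sin²θ) = 0.12564 m.
v = −0.0361·138.8·0.99768·[1 + 0.0361·-0.06802/0.12564] = -4.9012 m/s.
|v| = 4.9012 m/s.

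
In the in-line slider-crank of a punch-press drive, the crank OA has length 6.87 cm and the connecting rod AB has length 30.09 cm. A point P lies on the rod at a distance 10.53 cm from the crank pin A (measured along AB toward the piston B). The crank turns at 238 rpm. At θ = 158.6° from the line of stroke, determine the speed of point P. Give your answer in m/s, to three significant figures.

1.19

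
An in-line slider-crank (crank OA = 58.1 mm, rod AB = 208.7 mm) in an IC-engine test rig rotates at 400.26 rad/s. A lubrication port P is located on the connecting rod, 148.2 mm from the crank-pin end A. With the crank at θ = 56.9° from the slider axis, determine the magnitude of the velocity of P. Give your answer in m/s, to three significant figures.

ω = 400.3 rad/s.  Crank-pin speed |V_A| = rω = 23.255 m/s, perpendicular to OA.
Rod angle: sinφ = −(r/L) sinθ ⇒ φ = -13.486°; ω_rod = −rω cosθ/√(L²−r²sin²θ) = -62.577 rad/s.
V_P = V_A + ω_rod × AP, with AP = 0.1482 m along the rod.
Components: V_Px = −rω sinθ − a·ω_rod·sinφ = -21.644 m/s;  V_Py = rω cosθ + a·ω_rod·cosφ = +3.6815 m/s.
|V_P| = √(V_Px² + V_Py²) = 21.955 m/s.

22.0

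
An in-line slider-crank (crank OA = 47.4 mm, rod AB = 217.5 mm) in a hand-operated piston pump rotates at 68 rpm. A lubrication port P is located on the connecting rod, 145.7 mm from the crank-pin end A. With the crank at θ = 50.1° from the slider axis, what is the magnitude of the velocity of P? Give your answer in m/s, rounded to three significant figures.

ω = 7.121 rad/s.  Crank-pin speed |V_A| = rω = 0.33753 m/s, perpendicular to OA.
Rod angle: sinφ = −(r/L) sinθ ⇒ φ = -9.624°; ω_rod = −rω cosθ/√(L²−r²sin²θ) = -1.0097 rad/s.
V_P = V_A + ω_rod × AP, with AP = 0.1457 m along the rod.
Components: V_Px = −rω sinθ − a·ω_rod·sinφ = -0.28354 m/s;  V_Py = rω cosθ + a·ω_rod·cosφ = +0.071473 m/s.
|V_P| = √(V_Px² + V_Py²) = 0.29241 m/s.

0.292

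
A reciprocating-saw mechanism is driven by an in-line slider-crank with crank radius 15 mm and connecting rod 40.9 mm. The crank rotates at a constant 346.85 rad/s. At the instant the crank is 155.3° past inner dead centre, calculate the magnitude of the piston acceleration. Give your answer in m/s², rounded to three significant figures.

ω = 346.9 rad/s
x(θ) = r cosθ + √(L² − r² sin²θ); with ω constant, a = ω²·d²x/dθ².
d²x/dθ² = −r cosθ − r²(cos2θ)/√u − r⁴ sin²2θ/(4u^{3/2}),  u = L² − r² sin²θ = 0.00163352 m².
Substituting r = 0.015 m, L = 0.0409 m, θ = 155.3°: d²x/dθ² = +0.0098943 m.
a = ω²·d²x/dθ² = (346.9)²·(+0.0098943) = +1190.3 m/s²;  |a| = 1190.3 m/s².

1190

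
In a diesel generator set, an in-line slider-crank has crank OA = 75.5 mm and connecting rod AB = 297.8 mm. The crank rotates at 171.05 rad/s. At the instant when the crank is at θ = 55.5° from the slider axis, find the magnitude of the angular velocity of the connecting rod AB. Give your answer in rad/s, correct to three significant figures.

25.1

ω = 171.1 rad/s
The rod makes angle φ with the slider axis where L sinφ = r sinθ; differentiating, L cosφ·φ̇ = r ω cosθ.
L cosφ = √(L² − r² sin²θ) = 0.29123 m.
|ω_rod| = r ω |cosθ| / √(L² − r² sin²θ) = 0.0755·171.1·0.56641/0.29123 = 25.117 rad/s.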